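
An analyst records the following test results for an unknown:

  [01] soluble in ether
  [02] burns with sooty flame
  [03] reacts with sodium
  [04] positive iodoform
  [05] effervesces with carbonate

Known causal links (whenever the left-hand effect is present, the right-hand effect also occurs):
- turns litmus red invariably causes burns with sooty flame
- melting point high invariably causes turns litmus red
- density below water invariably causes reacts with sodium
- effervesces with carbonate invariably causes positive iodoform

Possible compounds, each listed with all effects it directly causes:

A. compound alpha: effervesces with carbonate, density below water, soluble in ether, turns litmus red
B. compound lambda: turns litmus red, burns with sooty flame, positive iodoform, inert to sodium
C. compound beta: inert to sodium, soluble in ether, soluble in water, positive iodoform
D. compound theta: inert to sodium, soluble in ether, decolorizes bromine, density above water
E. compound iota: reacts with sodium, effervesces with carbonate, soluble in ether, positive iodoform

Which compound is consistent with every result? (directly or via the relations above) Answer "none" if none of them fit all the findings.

A

For each candidate, compare predicted effects to what was observed:
(A) compound alpha — accounts for every observation (burns with sooty flame through turns litmus red → burns with sooty flame)
(B) compound lambda — soluble in ether -; burns with sooty flame +; reacts with sodium -; positive iodoform +; effervesces with carbonate -
(C) compound beta — soluble in ether +; burns with sooty flame -; reacts with sodium -; positive iodoform +; effervesces with carbonate -
(D) compound theta — fails on burns with sooty flame, reacts with sodium, positive iodoform, effervesces with carbonate (predicts inert to sodium, not reacts with sodium)
(E) compound iota — does not account for burns with sooty flame
Only (A) is consistent with every observation.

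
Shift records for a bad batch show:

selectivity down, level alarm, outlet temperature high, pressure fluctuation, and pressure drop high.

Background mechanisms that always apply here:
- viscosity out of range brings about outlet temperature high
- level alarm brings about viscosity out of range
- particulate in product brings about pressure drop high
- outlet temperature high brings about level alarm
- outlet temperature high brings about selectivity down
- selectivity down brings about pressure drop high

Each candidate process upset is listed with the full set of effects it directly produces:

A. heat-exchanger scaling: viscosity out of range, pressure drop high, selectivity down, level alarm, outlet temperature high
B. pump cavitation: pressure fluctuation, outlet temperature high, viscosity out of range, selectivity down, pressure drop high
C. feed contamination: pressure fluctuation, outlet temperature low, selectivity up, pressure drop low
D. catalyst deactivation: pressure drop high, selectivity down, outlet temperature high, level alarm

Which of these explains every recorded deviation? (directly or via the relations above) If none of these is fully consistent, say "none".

Testing each hypothesis:
(A) heat-exchanger scaling — does not account for pressure fluctuation
(B) pump cavitation — selectivity down match; level alarm match (via outlet temperature high → level alarm); outlet temperature high match; pressure fluctuation match; pressure drop high match
(C) feed contamination — selectivity down miss; level alarm miss; outlet temperature high miss; pressure fluctuation match; pressure drop high miss
(D) catalyst deactivation — does not account for pressure fluctuation
Only (B) is consistent with every observation.

B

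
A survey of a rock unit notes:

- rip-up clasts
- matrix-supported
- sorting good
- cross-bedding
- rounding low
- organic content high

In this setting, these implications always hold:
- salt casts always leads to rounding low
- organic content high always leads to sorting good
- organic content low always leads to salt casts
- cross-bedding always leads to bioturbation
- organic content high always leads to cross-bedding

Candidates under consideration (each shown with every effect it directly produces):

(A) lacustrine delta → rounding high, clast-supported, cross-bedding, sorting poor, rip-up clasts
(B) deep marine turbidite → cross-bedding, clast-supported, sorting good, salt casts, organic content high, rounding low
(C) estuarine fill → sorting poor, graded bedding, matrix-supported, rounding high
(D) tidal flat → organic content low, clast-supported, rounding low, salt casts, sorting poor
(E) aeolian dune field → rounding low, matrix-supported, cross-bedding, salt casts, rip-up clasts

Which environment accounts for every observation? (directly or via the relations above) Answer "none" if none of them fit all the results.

none

Checking each candidate against the observations:
(A) lacustrine delta — rip-up clasts ✓; matrix-supported ✗; sorting good ✗; cross-bedding ✓; rounding low ✗; organic content high ✗
(B) deep marine turbidite — fails on rip-up clasts, matrix-supported (predicts clast-supported, not matrix-supported)
(C) estuarine fill — rip-up clasts ✗; matrix-supported ✓; sorting good ✗; cross-bedding ✗; rounding low ✗; organic content high ✗
(D) tidal flat — rip-up clasts ✗; matrix-supported ✗; sorting good ✗; cross-bedding ✗; rounding low ✓; organic content high ✗
(E) aeolian dune field — does not account for sorting good, organic content high
Every candidate fails on at least one observation.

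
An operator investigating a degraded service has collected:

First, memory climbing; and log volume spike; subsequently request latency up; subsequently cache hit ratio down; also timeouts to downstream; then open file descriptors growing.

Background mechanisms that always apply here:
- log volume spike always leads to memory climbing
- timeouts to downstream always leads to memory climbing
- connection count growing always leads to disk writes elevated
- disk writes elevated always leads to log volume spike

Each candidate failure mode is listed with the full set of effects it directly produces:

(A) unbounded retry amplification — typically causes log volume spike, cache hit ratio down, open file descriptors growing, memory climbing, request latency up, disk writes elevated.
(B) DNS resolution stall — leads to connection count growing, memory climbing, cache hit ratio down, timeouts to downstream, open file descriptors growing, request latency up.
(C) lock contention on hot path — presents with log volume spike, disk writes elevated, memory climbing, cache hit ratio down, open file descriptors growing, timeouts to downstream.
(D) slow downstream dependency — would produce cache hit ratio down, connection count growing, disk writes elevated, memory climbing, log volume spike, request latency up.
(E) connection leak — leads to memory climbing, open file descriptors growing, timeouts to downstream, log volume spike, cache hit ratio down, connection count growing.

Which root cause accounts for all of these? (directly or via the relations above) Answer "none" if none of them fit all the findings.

Testing each hypothesis:
(A) unbounded retry amplification — does not account for timeouts to downstream
(B) DNS resolution stall — memory climbing yes; log volume spike yes (through connection count growing → disk writes elevated → log volume spike); request latency up yes; cache hit ratio down yes; timeouts to downstream yes; open file descriptors growing yes
(C) lock contention on hot path — memory climbing yes; log volume spike yes; request latency up NO; cache hit ratio down yes; timeouts to downstream yes; open file descriptors growing yes
(D) slow downstream dependency — does not account for timeouts to downstream, open file descriptors growing
(E) connection leak — does not account for request latency up
Only (B) is consistent with every observation.

B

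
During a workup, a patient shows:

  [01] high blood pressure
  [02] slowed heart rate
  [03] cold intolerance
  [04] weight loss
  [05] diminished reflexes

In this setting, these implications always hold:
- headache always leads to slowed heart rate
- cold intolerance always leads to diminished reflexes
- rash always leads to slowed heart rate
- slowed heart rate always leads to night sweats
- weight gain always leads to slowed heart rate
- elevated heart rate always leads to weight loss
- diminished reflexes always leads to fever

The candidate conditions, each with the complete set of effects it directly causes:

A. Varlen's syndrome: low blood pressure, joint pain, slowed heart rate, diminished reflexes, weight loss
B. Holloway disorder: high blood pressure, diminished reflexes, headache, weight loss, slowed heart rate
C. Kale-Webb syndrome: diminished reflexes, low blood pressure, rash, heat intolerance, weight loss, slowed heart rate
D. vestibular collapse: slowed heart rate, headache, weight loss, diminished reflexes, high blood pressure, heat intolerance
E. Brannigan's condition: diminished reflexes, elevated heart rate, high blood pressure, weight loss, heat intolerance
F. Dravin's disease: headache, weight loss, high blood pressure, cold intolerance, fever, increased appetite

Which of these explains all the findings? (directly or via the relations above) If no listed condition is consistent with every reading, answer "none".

Per-candidate check:
(A) Varlen's syndrome — high blood pressure -; slowed heart rate +; cold intolerance -; weight loss +; diminished reflexes +
(B) Holloway disorder — does not account for cold intolerance
(C) Kale-Webb syndrome — fails on high blood pressure, cold intolerance (predicts low blood pressure, not high blood pressure; predicts heat intolerance, not cold intolerance)
(D) vestibular collapse — fails on cold intolerance (predicts heat intolerance, not cold intolerance)
(E) Brannigan's condition — fails on slowed heart rate, cold intolerance (predicts elevated heart rate, not slowed heart rate; predicts heat intolerance, not cold intolerance)
(F) Dravin's disease — accounts for every observation (slowed heart rate via headache → slowed heart rate)
(F) is the only candidate with no mismatches.

F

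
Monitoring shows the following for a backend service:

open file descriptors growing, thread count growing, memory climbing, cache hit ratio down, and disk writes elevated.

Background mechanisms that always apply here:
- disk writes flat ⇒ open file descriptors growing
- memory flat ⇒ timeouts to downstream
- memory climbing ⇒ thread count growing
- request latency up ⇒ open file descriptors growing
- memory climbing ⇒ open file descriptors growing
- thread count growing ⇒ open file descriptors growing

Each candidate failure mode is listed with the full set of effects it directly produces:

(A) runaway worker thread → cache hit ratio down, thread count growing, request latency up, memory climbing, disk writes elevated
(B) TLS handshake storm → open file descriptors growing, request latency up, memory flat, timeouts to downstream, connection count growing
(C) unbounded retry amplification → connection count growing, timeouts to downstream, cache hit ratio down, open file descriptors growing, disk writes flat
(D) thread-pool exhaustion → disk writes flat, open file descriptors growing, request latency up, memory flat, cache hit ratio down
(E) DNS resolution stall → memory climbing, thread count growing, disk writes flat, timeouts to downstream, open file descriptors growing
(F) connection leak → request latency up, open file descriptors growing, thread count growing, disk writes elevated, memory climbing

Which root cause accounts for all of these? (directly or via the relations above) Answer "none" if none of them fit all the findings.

A

For each candidate, compare predicted effects to what was observed:
(A) runaway worker thread — accounts for every observation (open file descriptors growing through thread count growing → open file descriptors growing)
(B) TLS handshake storm — open file descriptors growing ✓; thread count growing ✗; memory climbing ✗; cache hit ratio down ✗; disk writes elevated ✗
(C) unbounded retry amplification — open file descriptors growing ✓; thread count growing ✗; memory climbing ✗; cache hit ratio down ✓; disk writes elevated ✗
(D) thread-pool exhaustion — fails on thread count growing, memory climbing, disk writes elevated (predicts memory flat, not memory climbing; predicts disk writes flat, not disk writes elevated)
(E) DNS resolution stall — open file descriptors growing ✓; thread count growing ✓; memory climbing ✓; cache hit ratio down ✗; disk writes elevated ✗
(F) connection leak — does not account for cache hit ratio down
(A) is the only candidate with no mismatches.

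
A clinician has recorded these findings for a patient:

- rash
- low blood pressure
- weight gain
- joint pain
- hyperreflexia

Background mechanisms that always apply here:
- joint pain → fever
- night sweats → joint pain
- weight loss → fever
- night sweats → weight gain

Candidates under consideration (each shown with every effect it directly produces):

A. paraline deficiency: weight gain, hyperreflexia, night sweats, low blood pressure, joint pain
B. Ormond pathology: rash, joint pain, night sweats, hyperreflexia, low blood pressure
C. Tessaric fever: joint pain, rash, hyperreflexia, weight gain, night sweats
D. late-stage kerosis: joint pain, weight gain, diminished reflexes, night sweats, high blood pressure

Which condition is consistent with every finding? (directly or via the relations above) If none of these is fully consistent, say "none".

B

For each candidate, compare predicted effects to what was observed:
(A) paraline deficiency — rash -; low blood pressure +; weight gain +; joint pain +; hyperreflexia +
(B) Ormond pathology — rash +; low blood pressure +; weight gain + (by night sweats → weight gain); joint pain +; hyperreflexia +
(C) Tessaric fever — rash +; low blood pressure -; weight gain +; joint pain +; hyperreflexia +
(D) late-stage kerosis — rash -; low blood pressure -; weight gain +; joint pain +; hyperreflexia -
(B) is the only candidate with no mismatches.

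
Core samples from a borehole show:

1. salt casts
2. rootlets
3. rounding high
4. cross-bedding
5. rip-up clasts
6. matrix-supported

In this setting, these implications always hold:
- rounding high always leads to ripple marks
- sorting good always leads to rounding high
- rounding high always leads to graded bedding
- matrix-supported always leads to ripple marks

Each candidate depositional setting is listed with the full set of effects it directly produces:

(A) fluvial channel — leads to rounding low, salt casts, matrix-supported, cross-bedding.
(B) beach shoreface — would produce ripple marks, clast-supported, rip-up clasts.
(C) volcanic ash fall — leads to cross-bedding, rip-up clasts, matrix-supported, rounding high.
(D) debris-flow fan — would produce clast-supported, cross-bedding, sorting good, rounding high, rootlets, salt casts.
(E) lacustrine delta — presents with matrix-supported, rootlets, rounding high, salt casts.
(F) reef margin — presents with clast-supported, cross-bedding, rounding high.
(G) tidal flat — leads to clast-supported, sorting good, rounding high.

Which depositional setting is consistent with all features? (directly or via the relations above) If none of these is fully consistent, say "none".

none

Checking each candidate against the observations:
(A) fluvial channel — salt casts yes; rootlets NO; rounding high NO; cross-bedding yes; rip-up clasts NO; matrix-supported yes
(B) beach shoreface — salt casts NO; rootlets NO; rounding high NO; cross-bedding NO; rip-up clasts yes; matrix-supported NO
(C) volcanic ash fall — does not account for salt casts, rootlets
(D) debris-flow fan — salt casts yes; rootlets yes; rounding high yes; cross-bedding yes; rip-up clasts NO; matrix-supported NO
(E) lacustrine delta — does not account for cross-bedding, rip-up clasts
(F) reef margin — salt casts NO; rootlets NO; rounding high yes; cross-bedding yes; rip-up clasts NO; matrix-supported NO
(G) tidal flat — fails on salt casts, rootlets, cross-bedding, rip-up clasts, matrix-supported (predicts clast-supported, not matrix-supported)
No candidate is consistent with all observations.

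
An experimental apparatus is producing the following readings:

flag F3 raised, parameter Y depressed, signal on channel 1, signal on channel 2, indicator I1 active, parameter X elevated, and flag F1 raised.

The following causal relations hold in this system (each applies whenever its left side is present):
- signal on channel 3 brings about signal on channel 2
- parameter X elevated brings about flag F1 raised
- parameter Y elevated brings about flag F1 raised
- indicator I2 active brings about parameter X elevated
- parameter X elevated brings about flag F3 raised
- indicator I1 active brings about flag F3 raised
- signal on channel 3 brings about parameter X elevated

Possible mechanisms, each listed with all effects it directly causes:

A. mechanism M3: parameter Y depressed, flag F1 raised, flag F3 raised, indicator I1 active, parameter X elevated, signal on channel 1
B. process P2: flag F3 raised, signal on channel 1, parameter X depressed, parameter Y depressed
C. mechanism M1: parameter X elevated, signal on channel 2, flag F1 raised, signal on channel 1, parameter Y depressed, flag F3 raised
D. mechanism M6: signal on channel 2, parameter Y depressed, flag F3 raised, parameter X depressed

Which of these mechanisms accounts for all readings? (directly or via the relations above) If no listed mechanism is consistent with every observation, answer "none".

none

Per-candidate check:
(A) mechanism M3 — does not account for signal on channel 2
(B) process P2 — fails on signal on channel 2, indicator I1 active, parameter X elevated, flag F1 raised (predicts parameter X depressed, not parameter X elevated)
(C) mechanism M1 — flag F3 raised match; parameter Y depressed match; signal on channel 1 match; signal on channel 2 match; indicator I1 active miss; parameter X elevated match; flag F1 raised match
(D) mechanism M6 — fails on signal on channel 1, indicator I1 active, parameter X elevated, flag F1 raised (predicts parameter X depressed, not parameter X elevated)
No candidate is consistent with all observations.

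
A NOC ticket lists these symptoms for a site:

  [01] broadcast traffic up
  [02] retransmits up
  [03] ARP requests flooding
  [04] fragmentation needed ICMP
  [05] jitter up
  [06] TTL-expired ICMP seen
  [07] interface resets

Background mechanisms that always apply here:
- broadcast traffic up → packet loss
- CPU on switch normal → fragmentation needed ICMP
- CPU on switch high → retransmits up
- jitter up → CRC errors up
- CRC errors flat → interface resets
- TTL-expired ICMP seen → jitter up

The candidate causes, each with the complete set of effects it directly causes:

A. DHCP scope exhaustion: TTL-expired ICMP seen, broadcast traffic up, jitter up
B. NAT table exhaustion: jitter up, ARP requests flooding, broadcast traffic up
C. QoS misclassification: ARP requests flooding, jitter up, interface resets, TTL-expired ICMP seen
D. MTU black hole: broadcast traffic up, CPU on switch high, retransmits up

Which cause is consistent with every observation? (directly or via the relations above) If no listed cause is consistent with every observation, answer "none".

Checking each candidate against the observations:
(A) DHCP scope exhaustion — broadcast traffic up +; retransmits up -; ARP requests flooding -; fragmentation needed ICMP -; jitter up +; TTL-expired ICMP seen +; interface resets -
(B) NAT table exhaustion — broadcast traffic up +; retransmits up -; ARP requests flooding +; fragmentation needed ICMP -; jitter up +; TTL-expired ICMP seen -; interface resets -
(C) QoS misclassification — broadcast traffic up -; retransmits up -; ARP requests flooding +; fragmentation needed ICMP -; jitter up +; TTL-expired ICMP seen +; interface resets +
(D) MTU black hole — does not account for ARP requests flooding, fragmentation needed ICMP, jitter up, TTL-expired ICMP seen, interface resets
Every candidate fails on at least one observation.

none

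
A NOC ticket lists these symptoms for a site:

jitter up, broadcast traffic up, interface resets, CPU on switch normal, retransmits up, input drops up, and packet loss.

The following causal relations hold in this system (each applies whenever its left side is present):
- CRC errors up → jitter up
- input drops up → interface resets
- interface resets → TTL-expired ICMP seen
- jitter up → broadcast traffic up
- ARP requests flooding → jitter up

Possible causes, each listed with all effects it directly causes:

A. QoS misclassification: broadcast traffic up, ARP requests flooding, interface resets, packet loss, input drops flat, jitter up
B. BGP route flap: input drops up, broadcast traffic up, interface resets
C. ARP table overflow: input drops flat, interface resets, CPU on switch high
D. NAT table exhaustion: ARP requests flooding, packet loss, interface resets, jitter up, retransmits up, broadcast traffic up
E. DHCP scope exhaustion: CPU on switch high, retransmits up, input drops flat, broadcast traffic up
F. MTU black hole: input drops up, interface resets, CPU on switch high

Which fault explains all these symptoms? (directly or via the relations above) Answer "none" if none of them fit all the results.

Testing each hypothesis:
(A) QoS misclassification — fails on CPU on switch normal, retransmits up, input drops up (predicts input drops flat, not input drops up)
(B) BGP route flap — does not account for jitter up, CPU on switch normal, retransmits up, packet loss
(C) ARP table overflow — fails on jitter up, broadcast traffic up, CPU on switch normal, retransmits up, input drops up, packet loss (predicts CPU on switch high, not CPU on switch normal; predicts input drops flat, not input drops up)
(D) NAT table exhaustion — jitter up ✓; broadcast traffic up ✓; interface resets ✓; CPU on switch normal ✗; retransmits up ✓; input drops up ✗; packet loss ✓
(E) DHCP scope exhaustion — jitter up ✗; broadcast traffic up ✓; interface resets ✗; CPU on switch normal ✗; retransmits up ✓; input drops up ✗; packet loss ✗
(F) MTU black hole — fails on jitter up, broadcast traffic up, CPU on switch normal, retransmits up, packet loss (predicts CPU on switch high, not CPU on switch normal)
No candidate is consistent with all observations.

none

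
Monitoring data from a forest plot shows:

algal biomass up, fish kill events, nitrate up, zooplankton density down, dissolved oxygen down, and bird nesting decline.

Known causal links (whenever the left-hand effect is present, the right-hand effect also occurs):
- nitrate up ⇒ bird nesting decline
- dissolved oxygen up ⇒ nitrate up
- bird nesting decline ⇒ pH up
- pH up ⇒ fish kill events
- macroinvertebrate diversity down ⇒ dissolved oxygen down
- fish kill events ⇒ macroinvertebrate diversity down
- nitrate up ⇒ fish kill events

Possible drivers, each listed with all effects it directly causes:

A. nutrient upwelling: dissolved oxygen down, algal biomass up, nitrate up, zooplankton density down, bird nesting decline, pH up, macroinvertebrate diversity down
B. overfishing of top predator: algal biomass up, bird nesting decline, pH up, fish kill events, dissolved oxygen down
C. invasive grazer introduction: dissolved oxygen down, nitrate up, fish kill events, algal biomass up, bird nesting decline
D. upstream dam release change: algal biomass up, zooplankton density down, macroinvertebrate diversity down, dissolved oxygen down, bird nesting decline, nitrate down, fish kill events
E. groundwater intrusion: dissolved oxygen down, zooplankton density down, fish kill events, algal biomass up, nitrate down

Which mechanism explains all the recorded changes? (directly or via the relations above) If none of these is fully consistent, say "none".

A

Testing each hypothesis:
(A) nutrient upwelling — accounts for every observation (fish kill events through nitrate up → fish kill events)
(B) overfishing of top predator — algal biomass up +; fish kill events +; nitrate up -; zooplankton density down -; dissolved oxygen down +; bird nesting decline +
(C) invasive grazer introduction — algal biomass up +; fish kill events +; nitrate up +; zooplankton density down -; dissolved oxygen down +; bird nesting decline +
(D) upstream dam release change — algal biomass up +; fish kill events +; nitrate up -; zooplankton density down +; dissolved oxygen down +; bird nesting decline +
(E) groundwater intrusion — fails on nitrate up, bird nesting decline (predicts nitrate down, not nitrate up)
(A) is the only candidate with no mismatches.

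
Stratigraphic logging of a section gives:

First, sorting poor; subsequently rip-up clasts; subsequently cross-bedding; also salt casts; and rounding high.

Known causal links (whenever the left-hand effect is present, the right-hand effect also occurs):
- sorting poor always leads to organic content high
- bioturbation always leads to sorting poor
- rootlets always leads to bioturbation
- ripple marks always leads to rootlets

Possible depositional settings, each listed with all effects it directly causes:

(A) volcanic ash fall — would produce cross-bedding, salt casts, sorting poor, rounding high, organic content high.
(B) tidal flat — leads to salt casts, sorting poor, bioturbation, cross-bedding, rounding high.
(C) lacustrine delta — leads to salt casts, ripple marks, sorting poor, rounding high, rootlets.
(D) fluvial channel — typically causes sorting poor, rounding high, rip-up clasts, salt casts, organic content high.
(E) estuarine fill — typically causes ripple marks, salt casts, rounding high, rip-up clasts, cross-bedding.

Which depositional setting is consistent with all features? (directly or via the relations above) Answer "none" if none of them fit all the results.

E

Per-candidate check:
(A) volcanic ash fall — sorting poor match; rip-up clasts miss; cross-bedding match; salt casts match; rounding high match
(B) tidal flat — sorting poor match; rip-up clasts miss; cross-bedding match; salt casts match; rounding high match
(C) lacustrine delta — sorting poor match; rip-up clasts miss; cross-bedding miss; salt casts match; rounding high match
(D) fluvial channel — sorting poor match; rip-up clasts match; cross-bedding miss; salt casts match; rounding high match
(E) estuarine fill — sorting poor match (via ripple marks → rootlets → bioturbation → sorting poor); rip-up clasts match; cross-bedding match; salt casts match; rounding high match
(E) alone accounts for all the evidence.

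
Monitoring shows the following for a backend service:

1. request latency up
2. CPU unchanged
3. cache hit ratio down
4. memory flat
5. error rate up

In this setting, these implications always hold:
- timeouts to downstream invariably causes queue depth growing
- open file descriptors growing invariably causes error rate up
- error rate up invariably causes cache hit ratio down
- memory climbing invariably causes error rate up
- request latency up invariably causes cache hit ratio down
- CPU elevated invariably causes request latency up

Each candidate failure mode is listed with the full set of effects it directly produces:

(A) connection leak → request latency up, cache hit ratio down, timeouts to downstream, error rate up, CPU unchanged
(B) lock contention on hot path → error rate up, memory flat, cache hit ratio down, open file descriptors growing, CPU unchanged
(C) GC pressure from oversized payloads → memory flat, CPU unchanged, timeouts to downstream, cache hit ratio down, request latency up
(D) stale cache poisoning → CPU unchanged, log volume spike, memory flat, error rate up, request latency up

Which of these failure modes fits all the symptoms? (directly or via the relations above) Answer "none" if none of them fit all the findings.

Per-candidate check:
(A) connection leak — request latency up ✓; CPU unchanged ✓; cache hit ratio down ✓; memory flat ✗; error rate up ✓
(B) lock contention on hot path — does not account for request latency up
(C) GC pressure from oversized payloads — does not account for error rate up
(D) stale cache poisoning — request latency up ✓; CPU unchanged ✓; cache hit ratio down ✓ (via error rate up → cache hit ratio down); memory flat ✓; error rate up ✓
(D) alone accounts for all the evidence.

D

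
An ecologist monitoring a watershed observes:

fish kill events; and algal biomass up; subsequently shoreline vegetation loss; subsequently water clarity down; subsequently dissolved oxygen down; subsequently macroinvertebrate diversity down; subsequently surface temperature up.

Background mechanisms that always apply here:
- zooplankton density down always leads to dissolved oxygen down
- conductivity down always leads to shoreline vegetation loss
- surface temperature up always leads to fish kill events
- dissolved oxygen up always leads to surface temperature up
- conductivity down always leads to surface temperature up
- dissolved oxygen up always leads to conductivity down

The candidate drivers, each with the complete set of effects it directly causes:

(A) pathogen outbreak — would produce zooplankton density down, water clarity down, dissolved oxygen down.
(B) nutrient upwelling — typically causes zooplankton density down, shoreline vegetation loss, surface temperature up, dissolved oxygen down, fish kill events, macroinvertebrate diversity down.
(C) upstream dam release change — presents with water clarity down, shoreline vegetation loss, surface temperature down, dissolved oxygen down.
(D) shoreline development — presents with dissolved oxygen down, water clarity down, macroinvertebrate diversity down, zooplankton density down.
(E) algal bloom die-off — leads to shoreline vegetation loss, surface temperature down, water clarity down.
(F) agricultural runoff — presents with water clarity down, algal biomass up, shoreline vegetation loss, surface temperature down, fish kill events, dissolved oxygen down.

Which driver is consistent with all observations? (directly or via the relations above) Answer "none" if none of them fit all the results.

Per-candidate check:
(A) pathogen outbreak — does not account for fish kill events, algal biomass up, shoreline vegetation loss, macroinvertebrate diversity down, surface temperature up
(B) nutrient upwelling — does not account for algal biomass up, water clarity down
(C) upstream dam release change — fish kill events miss; algal biomass up miss; shoreline vegetation loss match; water clarity down match; dissolved oxygen down match; macroinvertebrate diversity down miss; surface temperature up miss
(D) shoreline development — fish kill events miss; algal biomass up miss; shoreline vegetation loss miss; water clarity down match; dissolved oxygen down match; macroinvertebrate diversity down match; surface temperature up miss
(E) algal bloom die-off — fish kill events miss; algal biomass up miss; shoreline vegetation loss match; water clarity down match; dissolved oxygen down miss; macroinvertebrate diversity down miss; surface temperature up miss
(F) agricultural runoff — fish kill events match; algal biomass up match; shoreline vegetation loss match; water clarity down match; dissolved oxygen down match; macroinvertebrate diversity down miss; surface temperature up miss
No candidate is consistent with all observations.

none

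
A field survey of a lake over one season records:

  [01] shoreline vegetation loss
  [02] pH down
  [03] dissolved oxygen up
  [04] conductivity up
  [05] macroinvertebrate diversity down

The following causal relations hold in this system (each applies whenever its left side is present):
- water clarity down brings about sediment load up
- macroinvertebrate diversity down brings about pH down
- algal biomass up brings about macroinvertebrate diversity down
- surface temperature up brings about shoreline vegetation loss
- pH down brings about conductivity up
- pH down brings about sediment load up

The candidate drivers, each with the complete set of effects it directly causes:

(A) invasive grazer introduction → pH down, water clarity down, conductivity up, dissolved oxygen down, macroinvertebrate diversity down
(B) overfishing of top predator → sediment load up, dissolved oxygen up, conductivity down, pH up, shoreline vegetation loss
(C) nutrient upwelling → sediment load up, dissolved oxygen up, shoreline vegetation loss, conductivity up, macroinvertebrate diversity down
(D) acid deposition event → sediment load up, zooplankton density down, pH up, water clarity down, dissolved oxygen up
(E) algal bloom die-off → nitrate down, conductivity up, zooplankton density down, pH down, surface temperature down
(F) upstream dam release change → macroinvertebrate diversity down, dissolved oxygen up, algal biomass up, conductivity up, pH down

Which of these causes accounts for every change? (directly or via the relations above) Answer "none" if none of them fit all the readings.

C

For each candidate, compare predicted effects to what was observed:
(A) invasive grazer introduction — shoreline vegetation loss -; pH down +; dissolved oxygen up -; conductivity up +; macroinvertebrate diversity down +
(B) overfishing of top predator — fails on pH down, conductivity up, macroinvertebrate diversity down (predicts pH up, not pH down; predicts conductivity down, not conductivity up)
(C) nutrient upwelling — accounts for every observation (pH down by macroinvertebrate diversity down → pH down)
(D) acid deposition event — shoreline vegetation loss -; pH down -; dissolved oxygen up +; conductivity up -; macroinvertebrate diversity down -
(E) algal bloom die-off — shoreline vegetation loss -; pH down +; dissolved oxygen up -; conductivity up +; macroinvertebrate diversity down -
(F) upstream dam release change — shoreline vegetation loss -; pH down +; dissolved oxygen up +; conductivity up +; macroinvertebrate diversity down +
(C) is the only candidate with no mismatches.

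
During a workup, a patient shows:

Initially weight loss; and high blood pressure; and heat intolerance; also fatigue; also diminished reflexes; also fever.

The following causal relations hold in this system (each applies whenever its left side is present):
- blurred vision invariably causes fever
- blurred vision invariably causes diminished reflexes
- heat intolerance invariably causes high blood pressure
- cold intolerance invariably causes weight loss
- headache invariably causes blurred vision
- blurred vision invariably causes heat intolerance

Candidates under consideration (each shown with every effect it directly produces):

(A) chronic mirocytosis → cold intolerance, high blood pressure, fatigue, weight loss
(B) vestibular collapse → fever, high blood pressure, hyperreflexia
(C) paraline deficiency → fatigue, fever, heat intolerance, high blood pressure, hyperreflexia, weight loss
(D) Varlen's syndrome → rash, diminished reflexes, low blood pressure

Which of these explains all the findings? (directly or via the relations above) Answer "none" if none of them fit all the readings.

For each candidate, compare predicted effects to what was observed:
(A) chronic mirocytosis — fails on heat intolerance, diminished reflexes, fever (predicts cold intolerance, not heat intolerance)
(B) vestibular collapse — weight loss NO; high blood pressure yes; heat intolerance NO; fatigue NO; diminished reflexes NO; fever yes
(C) paraline deficiency — fails on diminished reflexes (predicts hyperreflexia, not diminished reflexes)
(D) Varlen's syndrome — weight loss NO; high blood pressure NO; heat intolerance NO; fatigue NO; diminished reflexes yes; fever NO
None of the listed candidates fits everything.

none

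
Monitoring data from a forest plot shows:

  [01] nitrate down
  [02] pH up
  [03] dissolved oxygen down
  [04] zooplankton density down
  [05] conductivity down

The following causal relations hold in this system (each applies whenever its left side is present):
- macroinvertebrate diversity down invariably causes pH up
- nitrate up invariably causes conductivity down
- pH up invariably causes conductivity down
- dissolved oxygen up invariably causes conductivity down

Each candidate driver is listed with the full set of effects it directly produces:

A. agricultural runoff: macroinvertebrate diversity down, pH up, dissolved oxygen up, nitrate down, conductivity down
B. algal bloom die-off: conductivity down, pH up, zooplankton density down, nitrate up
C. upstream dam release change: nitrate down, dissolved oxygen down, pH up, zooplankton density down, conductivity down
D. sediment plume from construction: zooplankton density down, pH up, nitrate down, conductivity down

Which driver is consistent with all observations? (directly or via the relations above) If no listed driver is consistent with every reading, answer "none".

C

For each candidate, compare predicted effects to what was observed:
(A) agricultural runoff — fails on dissolved oxygen down, zooplankton density down (predicts dissolved oxygen up, not dissolved oxygen down)
(B) algal bloom die-off — fails on nitrate down, dissolved oxygen down (predicts nitrate up, not nitrate down)
(C) upstream dam release change — nitrate down +; pH up +; dissolved oxygen down +; zooplankton density down +; conductivity down +
(D) sediment plume from construction — nitrate down +; pH up +; dissolved oxygen down -; zooplankton density down +; conductivity down +
Only (C) is consistent with every observation.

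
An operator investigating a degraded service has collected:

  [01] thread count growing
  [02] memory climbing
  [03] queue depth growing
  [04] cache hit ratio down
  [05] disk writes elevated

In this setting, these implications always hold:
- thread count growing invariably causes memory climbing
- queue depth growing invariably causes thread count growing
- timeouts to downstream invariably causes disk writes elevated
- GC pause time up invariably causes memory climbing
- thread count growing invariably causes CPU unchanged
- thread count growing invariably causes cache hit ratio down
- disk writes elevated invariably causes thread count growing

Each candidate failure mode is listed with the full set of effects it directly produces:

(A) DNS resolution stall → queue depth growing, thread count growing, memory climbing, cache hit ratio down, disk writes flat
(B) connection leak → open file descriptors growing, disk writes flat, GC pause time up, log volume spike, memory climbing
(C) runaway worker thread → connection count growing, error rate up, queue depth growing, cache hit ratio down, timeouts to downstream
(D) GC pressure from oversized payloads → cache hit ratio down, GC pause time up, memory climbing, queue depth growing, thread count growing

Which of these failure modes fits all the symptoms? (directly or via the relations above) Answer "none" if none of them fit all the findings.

C

For each candidate, compare predicted effects to what was observed:
(A) DNS resolution stall — thread count growing ✓; memory climbing ✓; queue depth growing ✓; cache hit ratio down ✓; disk writes elevated ✗
(B) connection leak — thread count growing ✗; memory climbing ✓; queue depth growing ✗; cache hit ratio down ✗; disk writes elevated ✗
(C) runaway worker thread — accounts for every observation (thread count growing by queue depth growing → thread count growing)
(D) GC pressure from oversized payloads — does not account for disk writes elevated
(C) is the only candidate with no mismatches.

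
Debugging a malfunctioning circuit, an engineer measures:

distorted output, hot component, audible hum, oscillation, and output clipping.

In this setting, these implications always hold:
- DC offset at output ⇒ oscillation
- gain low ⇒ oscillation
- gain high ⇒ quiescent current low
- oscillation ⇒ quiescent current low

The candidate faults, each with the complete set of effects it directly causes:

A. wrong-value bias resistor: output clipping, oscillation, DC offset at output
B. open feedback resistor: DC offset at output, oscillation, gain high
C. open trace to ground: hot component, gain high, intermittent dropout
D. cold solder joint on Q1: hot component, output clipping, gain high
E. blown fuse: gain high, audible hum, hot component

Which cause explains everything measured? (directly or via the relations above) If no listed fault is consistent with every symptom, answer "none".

Testing each hypothesis:
(A) wrong-value bias resistor — distorted output miss; hot component miss; audible hum miss; oscillation match; output clipping match
(B) open feedback resistor — distorted output miss; hot component miss; audible hum miss; oscillation match; output clipping miss
(C) open trace to ground — does not account for distorted output, audible hum, oscillation, output clipping
(D) cold solder joint on Q1 — does not account for distorted output, audible hum, oscillation
(E) blown fuse — distorted output miss; hot component match; audible hum match; oscillation miss; output clipping miss
None of the listed candidates fits everything.

none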